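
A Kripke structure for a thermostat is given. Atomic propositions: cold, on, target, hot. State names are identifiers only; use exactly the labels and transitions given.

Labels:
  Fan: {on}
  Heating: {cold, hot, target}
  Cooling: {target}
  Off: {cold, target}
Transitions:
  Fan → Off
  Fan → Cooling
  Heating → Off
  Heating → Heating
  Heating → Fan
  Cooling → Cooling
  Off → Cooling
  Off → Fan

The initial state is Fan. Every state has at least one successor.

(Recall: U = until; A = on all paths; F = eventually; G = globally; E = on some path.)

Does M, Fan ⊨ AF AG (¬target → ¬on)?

Violated

States satisfying AG (¬target → ¬on): {Cooling}.
States satisfying AF AG (¬target → ¬on): {Cooling}.
There is a path from Fan along which AG (¬target → ¬on) never holds.
Fan ∉ Sat(AF AG (¬target → ¬on)).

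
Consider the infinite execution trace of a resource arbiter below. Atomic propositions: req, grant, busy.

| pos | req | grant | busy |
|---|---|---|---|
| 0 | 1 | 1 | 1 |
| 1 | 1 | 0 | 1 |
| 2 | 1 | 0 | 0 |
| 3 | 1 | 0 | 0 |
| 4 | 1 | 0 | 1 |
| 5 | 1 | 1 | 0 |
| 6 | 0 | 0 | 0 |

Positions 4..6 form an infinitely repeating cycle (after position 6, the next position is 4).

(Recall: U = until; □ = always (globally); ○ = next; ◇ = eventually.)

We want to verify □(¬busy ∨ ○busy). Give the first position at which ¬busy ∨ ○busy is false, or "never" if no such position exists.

1

Check ¬busy ∨ ○busy at each position in order: 0 ✓.
At position 1 the labels are {busy, req} and the next position 2 has {req}, so ¬busy ∨ ○busy is false there. This is the first violation.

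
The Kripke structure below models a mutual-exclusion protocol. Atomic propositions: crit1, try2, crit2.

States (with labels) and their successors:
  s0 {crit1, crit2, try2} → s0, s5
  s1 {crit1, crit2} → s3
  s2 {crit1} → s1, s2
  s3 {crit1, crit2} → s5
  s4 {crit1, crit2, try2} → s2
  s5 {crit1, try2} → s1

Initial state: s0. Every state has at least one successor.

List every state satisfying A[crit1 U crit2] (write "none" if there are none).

States satisfying crit1: {s0, s1, s2, s3, s4, s5}.
States satisfying crit2: {s0, s1, s3, s4}.
States satisfying A[crit1 U crit2]: {s0, s1, s3, s4, s5}.

{s0, s1, s3, s4, s5}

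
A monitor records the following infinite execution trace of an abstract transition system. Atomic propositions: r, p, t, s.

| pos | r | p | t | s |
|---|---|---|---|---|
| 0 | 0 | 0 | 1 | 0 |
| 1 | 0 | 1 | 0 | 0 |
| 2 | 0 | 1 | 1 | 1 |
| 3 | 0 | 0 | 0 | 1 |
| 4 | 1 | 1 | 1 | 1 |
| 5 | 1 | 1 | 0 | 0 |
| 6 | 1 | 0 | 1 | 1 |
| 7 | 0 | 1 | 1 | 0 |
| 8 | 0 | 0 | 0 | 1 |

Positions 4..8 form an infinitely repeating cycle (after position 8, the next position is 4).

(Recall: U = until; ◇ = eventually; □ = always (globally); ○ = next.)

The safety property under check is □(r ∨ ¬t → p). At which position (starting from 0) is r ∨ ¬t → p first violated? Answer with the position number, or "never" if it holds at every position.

3

Check r ∨ ¬t → p at each position in order: 0 ✓, 1 ✓, 2 ✓.
At position 3 the labels are {s}, so r ∨ ¬t → p is false there. This is the first violation.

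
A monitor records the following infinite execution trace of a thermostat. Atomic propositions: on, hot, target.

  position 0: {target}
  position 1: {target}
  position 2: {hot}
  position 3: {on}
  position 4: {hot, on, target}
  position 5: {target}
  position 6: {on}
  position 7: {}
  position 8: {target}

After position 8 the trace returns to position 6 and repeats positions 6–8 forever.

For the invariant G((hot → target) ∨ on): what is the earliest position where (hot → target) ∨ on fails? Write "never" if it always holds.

2

Check (hot → target) ∨ on at each position in order: 0 ✓, 1 ✓.
At position 2 the labels are {hot}, so (hot → target) ∨ on is false there. This is the first violation.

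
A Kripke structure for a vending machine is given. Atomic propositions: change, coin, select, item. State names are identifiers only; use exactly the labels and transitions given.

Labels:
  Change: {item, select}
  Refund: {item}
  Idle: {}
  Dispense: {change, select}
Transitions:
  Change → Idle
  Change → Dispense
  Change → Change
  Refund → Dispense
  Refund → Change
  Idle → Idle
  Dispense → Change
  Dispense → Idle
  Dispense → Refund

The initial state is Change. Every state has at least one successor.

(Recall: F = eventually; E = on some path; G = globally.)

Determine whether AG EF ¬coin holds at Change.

States satisfying EF ¬coin: {Change, Refund, Idle, Dispense}.
States satisfying AG EF ¬coin: {Change, Refund, Idle, Dispense}.
Every state reachable from Change satisfies EF ¬coin.
Change ∈ Sat(AG EF ¬coin).

Satisfied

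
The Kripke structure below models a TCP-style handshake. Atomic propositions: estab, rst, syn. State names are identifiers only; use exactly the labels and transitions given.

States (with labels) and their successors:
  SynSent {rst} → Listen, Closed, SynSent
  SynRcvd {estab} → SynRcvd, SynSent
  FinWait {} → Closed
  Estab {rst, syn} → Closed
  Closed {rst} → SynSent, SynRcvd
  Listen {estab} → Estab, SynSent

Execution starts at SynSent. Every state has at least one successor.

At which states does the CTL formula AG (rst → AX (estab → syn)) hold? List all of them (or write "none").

States satisfying rst → AX (estab → syn): {SynRcvd, FinWait, Estab, Listen}.
States satisfying AG (rst → AX (estab → syn)): ∅.

none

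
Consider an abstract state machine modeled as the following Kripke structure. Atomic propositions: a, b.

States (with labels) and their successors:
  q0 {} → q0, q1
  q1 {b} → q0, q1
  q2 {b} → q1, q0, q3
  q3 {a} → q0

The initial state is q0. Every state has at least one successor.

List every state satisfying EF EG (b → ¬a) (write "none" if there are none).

{q0, q1, q2, q3}

States satisfying EG (b → ¬a): {q0, q1, q2, q3}.
States satisfying EF EG (b → ¬a): {q0, q1, q2, q3}.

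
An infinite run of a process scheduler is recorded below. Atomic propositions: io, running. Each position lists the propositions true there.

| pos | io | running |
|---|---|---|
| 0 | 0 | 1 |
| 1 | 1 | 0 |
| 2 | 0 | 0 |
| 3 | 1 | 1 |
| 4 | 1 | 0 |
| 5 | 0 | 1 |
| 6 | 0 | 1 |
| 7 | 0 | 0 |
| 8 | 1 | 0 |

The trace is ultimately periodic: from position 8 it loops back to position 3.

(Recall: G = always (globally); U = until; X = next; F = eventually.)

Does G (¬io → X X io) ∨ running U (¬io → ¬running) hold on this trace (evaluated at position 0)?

¬io → X X io must hold at every position from 0 onward. It fails at position 0, so G (¬io → X X io) is false.
Positions where ¬io holds: 0, 2, 5, 6, 7.
Check X X io at each: 0→fails, 2→ok, 5→fails, 6→ok, 7→ok.
Walking from position 0: ¬io → ¬running first holds at position 1, and running holds at every earlier position along the way, so running U (¬io → ¬running) holds.
At position 0: G (¬io → X X io) is false; running U (¬io → ¬running) is true; so G (¬io → X X io) ∨ running U (¬io → ¬running) is true.

Satisfied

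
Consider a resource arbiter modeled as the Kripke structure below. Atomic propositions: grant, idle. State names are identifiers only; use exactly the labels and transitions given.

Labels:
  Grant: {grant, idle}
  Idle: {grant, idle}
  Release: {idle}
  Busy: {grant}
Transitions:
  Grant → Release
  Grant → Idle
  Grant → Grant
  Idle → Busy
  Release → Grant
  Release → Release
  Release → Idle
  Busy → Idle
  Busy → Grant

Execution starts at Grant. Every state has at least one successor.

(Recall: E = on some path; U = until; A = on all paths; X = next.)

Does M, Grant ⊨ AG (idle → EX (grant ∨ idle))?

Yes

States satisfying idle → EX (grant ∨ idle): {Grant, Idle, Release, Busy}.
States satisfying AG (idle → EX (grant ∨ idle)): {Grant, Idle, Release, Busy}.
Every state reachable from Grant satisfies idle → EX (grant ∨ idle).
Grant ∈ Sat(AG (idle → EX (grant ∨ idle))).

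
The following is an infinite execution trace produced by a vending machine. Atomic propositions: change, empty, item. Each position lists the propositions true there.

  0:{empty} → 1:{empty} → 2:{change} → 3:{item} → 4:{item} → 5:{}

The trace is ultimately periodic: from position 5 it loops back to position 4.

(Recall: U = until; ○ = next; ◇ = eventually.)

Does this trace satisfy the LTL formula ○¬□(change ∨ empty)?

The position after 0 is 1; ¬□(change ∨ empty) is true there.

Holds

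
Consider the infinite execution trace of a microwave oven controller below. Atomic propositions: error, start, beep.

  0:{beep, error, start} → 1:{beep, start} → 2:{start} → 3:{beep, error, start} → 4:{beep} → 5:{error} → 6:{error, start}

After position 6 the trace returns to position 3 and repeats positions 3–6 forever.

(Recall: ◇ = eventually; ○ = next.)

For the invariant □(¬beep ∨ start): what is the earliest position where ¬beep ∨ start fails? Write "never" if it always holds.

4

Check ¬beep ∨ start at each position in order: 0 ✓, 1 ✓, 2 ✓, 3 ✓.
At position 4 the labels are {beep}, so ¬beep ∨ start is false there. This is the first violation.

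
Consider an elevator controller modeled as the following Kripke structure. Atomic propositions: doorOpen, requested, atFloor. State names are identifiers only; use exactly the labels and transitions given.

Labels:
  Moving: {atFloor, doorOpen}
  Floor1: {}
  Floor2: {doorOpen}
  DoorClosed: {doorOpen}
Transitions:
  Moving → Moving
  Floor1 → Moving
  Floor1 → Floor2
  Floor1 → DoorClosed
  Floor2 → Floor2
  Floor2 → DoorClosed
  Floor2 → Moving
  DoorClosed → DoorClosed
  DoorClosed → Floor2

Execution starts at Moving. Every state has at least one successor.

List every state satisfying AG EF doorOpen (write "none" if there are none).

{Moving, Floor1, Floor2, DoorClosed}

States satisfying EF doorOpen: {Moving, Floor1, Floor2, DoorClosed}.
States satisfying AG EF doorOpen: {Moving, Floor1, Floor2, DoorClosed}.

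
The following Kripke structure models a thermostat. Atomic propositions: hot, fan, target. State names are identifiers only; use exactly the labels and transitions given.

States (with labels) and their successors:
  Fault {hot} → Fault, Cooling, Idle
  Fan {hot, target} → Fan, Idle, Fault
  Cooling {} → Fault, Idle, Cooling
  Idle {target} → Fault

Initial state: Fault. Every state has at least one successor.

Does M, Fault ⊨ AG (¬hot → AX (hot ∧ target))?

No

States satisfying ¬hot → AX (hot ∧ target): {Fault, Fan}.
States satisfying AG (¬hot → AX (hot ∧ target)): ∅.
Cooling is reachable from Fault and violates ¬hot → AX (hot ∧ target), so AG fails at Fault.
Fault ∉ Sat(AG (¬hot → AX (hot ∧ target))).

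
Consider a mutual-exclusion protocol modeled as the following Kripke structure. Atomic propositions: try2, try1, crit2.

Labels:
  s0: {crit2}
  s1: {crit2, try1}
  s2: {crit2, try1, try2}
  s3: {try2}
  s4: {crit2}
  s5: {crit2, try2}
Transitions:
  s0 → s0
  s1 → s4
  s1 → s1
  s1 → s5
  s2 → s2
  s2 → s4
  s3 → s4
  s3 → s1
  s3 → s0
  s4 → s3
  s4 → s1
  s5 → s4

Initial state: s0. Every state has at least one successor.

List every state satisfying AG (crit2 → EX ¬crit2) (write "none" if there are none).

none

States satisfying crit2 → EX ¬crit2: {s3, s4}.
States satisfying AG (crit2 → EX ¬crit2): ∅.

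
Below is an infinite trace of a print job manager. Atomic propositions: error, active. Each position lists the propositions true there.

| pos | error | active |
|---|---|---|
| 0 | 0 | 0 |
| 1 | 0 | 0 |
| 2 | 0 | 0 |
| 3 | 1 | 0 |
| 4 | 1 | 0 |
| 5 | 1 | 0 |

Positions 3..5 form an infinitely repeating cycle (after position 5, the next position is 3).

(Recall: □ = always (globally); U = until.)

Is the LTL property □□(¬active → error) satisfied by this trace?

□(¬active → error) must hold at every position from 0 onward. It fails at position 0, so □□(¬active → error) is false.

Does not hold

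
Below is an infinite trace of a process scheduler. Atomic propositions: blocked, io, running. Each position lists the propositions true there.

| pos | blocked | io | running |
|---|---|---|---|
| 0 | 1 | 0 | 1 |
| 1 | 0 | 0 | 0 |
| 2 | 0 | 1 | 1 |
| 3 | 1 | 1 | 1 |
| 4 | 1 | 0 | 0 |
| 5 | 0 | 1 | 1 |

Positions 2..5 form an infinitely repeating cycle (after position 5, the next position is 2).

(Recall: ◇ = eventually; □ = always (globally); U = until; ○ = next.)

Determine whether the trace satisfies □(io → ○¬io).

io → ○¬io must hold at every position from 0 onward. It fails at position 2, so □(io → ○¬io) is false.
Positions where io holds: 2, 3, 5.
Check ○¬io at each: 2→fails, 3→ok, 5→fails.

Does not hold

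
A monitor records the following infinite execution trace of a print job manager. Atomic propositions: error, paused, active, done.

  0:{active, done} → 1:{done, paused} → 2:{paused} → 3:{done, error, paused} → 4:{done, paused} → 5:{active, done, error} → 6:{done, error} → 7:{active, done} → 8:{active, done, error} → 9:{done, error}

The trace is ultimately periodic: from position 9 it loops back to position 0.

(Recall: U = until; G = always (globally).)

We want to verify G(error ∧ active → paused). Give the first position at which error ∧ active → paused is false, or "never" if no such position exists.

Check error ∧ active → paused at each position in order: 0 ✓, 1 ✓, 2 ✓, 3 ✓, 4 ✓.
At position 5 the labels are {active, done, error}, so error ∧ active → paused is false there. This is the first violation.

5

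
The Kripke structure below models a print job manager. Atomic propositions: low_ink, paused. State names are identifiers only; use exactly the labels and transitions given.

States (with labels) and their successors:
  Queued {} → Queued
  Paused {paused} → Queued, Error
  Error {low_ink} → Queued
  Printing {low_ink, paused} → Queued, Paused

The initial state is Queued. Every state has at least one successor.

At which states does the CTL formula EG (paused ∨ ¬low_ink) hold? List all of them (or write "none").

States satisfying paused ∨ ¬low_ink: {Queued, Paused, Printing}.
States satisfying EG (paused ∨ ¬low_ink): {Queued, Paused, Printing}.

{Queued, Paused, Printing}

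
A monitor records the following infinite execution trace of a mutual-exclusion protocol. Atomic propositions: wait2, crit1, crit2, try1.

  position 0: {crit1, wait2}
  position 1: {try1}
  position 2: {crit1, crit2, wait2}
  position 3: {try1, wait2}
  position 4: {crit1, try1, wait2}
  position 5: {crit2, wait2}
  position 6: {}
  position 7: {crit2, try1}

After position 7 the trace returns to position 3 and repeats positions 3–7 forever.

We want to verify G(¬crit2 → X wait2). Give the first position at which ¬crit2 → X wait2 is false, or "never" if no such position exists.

At position 0 the labels are {crit1, wait2} and the next position 1 has {try1}, so ¬crit2 → X wait2 is false there. This is the first violation.

0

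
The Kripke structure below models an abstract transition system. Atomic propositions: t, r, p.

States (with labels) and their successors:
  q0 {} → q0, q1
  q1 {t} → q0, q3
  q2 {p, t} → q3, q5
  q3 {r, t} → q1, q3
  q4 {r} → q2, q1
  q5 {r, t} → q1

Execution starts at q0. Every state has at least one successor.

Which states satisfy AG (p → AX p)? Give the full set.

{q0, q1, q3, q5}

States satisfying p → AX p: {q0, q1, q3, q4, q5}.
States satisfying AG (p → AX p): {q0, q1, q3, q5}.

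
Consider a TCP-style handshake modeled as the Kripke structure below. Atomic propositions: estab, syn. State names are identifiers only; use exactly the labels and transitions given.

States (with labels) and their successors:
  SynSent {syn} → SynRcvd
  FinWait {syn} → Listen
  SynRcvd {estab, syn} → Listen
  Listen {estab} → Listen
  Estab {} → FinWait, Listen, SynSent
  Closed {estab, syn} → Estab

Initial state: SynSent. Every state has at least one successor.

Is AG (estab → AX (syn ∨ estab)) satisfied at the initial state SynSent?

Yes

States satisfying estab → AX (syn ∨ estab): {SynSent, FinWait, SynRcvd, Listen, Estab}.
States satisfying AG (estab → AX (syn ∨ estab)): {SynSent, FinWait, SynRcvd, Listen, Estab}.
Every state reachable from SynSent satisfies estab → AX (syn ∨ estab).
SynSent ∈ Sat(AG (estab → AX (syn ∨ estab))).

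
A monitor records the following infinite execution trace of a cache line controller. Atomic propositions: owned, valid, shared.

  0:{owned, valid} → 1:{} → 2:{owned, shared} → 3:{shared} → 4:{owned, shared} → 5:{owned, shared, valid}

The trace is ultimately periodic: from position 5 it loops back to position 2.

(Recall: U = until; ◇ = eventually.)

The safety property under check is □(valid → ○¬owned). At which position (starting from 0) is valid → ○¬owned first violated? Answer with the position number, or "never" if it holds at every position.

5

Check valid → ○¬owned at each position in order: 0 ✓, 1 ✓, 2 ✓, 3 ✓, 4 ✓.
At position 5 the labels are {owned, shared, valid} and the next position 2 has {owned, shared}, so valid → ○¬owned is false there. This is the first violation.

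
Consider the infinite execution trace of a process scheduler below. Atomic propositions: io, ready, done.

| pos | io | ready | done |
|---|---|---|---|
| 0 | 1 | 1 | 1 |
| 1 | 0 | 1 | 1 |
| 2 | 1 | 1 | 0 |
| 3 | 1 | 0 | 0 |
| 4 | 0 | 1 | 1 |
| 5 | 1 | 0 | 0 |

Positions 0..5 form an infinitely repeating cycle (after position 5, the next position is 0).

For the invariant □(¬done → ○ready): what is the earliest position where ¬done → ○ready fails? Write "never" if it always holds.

2

Check ¬done → ○ready at each position in order: 0 ✓, 1 ✓.
At position 2 the labels are {io, ready} and the next position 3 has {io}, so ¬done → ○ready is false there. This is the first violation.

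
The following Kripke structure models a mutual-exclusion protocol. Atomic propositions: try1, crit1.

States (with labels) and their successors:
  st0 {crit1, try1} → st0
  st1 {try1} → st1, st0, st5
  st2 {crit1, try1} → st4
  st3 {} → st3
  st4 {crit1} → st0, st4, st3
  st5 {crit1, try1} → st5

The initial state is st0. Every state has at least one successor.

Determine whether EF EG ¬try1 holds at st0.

Does not hold

States satisfying EG ¬try1: {st3, st4}.
States satisfying EF EG ¬try1: {st2, st3, st4}.
No suitable path/successor from st0 witnesses the formula.
st0 ∉ Sat(EF EG ¬try1).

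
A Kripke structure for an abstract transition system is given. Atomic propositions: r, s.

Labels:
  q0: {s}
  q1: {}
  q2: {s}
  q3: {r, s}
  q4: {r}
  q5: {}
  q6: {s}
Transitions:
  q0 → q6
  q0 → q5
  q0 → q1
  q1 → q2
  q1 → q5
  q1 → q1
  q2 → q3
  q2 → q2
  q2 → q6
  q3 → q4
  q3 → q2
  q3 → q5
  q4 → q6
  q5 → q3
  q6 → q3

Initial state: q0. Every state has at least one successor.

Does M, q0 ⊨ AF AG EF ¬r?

Holds

States satisfying AG EF ¬r: {q0, q1, q2, q3, q4, q5, q6}.
States satisfying AF AG EF ¬r: {q0, q1, q2, q3, q4, q5, q6}.
q0 ∈ Sat(AF AG EF ¬r).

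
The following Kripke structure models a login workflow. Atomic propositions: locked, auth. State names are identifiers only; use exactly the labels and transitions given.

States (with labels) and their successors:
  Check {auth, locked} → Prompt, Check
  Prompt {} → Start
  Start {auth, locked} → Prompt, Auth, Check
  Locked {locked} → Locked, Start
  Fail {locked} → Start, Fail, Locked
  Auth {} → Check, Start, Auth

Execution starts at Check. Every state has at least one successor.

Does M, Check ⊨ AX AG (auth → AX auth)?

Violated

States satisfying AG (auth → AX auth): ∅.
States satisfying AX AG (auth → AX auth): ∅.
Check ∉ Sat(AX AG (auth → AX auth)).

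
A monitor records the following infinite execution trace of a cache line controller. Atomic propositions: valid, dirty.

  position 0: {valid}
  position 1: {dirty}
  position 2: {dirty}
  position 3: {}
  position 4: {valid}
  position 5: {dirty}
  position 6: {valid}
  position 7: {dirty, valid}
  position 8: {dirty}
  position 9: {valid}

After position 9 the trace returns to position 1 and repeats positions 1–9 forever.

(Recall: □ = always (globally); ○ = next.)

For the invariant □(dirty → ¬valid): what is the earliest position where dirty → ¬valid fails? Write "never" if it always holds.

Check dirty → ¬valid at each position in order: 0 ✓, 1 ✓, 2 ✓, 3 ✓, 4 ✓, 5 ✓, 6 ✓.
At position 7 the labels are {dirty, valid}, so dirty → ¬valid is false there. This is the first violation.

7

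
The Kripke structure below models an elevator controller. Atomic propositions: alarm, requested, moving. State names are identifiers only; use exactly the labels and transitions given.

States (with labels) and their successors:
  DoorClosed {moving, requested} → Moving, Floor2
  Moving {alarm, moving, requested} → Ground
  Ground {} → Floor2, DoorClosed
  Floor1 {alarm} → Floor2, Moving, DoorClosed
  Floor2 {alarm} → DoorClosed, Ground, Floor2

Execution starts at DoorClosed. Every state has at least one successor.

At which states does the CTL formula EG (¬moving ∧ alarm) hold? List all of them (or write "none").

{Floor1, Floor2}

States satisfying ¬moving ∧ alarm: {Floor1, Floor2}.
States satisfying EG (¬moving ∧ alarm): {Floor1, Floor2}.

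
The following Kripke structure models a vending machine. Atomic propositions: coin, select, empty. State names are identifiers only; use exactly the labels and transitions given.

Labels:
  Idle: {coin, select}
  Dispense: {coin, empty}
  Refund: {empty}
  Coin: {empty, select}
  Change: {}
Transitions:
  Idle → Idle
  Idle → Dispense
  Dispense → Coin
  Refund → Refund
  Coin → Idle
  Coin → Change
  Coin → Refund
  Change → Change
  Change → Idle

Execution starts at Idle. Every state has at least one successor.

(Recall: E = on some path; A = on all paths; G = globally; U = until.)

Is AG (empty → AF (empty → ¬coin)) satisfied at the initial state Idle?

Yes

States satisfying empty → AF (empty → ¬coin): {Idle, Dispense, Refund, Coin, Change}.
States satisfying AG (empty → AF (empty → ¬coin)): {Idle, Dispense, Refund, Coin, Change}.
Every state reachable from Idle satisfies empty → AF (empty → ¬coin).
Idle ∈ Sat(AG (empty → AF (empty → ¬coin))).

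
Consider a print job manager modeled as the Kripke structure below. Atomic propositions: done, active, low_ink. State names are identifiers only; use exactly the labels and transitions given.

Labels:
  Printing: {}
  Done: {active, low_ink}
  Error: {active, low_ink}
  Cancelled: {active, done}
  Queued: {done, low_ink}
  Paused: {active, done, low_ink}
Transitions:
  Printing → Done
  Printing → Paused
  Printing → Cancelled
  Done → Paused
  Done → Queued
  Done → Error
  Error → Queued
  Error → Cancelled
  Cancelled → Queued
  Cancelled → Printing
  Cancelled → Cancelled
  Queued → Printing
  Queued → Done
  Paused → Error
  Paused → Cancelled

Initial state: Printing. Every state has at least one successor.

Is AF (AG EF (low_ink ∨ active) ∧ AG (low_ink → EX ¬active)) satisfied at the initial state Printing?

States satisfying AF (AG EF (low_ink ∨ active) ∧ AG (low_ink → EX ¬active)): ∅.
There is a path from Printing along which AG EF (low_ink ∨ active) ∧ AG (low_ink → EX ¬active) never holds.
Printing ∉ Sat(AF (AG EF (low_ink ∨ active) ∧ AG (low_ink → EX ¬active))).

No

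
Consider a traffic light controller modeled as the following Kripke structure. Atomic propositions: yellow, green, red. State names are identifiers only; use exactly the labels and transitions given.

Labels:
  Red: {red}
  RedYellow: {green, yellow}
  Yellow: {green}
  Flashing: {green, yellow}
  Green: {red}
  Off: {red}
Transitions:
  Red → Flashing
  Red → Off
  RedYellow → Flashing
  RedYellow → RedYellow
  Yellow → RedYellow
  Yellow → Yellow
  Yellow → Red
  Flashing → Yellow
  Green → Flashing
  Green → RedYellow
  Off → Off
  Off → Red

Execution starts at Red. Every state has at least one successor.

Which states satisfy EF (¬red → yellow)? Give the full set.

{Red, RedYellow, Yellow, Flashing, Green, Off}

States satisfying ¬red → yellow: {Red, RedYellow, Flashing, Green, Off}.
States satisfying EF (¬red → yellow): {Red, RedYellow, Yellow, Flashing, Green, Off}.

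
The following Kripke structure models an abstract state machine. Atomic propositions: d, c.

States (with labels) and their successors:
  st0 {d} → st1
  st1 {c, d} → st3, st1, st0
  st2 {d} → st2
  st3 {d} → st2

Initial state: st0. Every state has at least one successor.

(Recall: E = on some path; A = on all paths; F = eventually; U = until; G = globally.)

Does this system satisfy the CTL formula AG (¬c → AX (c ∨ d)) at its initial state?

States satisfying ¬c → AX (c ∨ d): {st0, st1, st2, st3}.
States satisfying AG (¬c → AX (c ∨ d)): {st0, st1, st2, st3}.
Every state reachable from st0 satisfies ¬c → AX (c ∨ d).
st0 ∈ Sat(AG (¬c → AX (c ∨ d))).

Holds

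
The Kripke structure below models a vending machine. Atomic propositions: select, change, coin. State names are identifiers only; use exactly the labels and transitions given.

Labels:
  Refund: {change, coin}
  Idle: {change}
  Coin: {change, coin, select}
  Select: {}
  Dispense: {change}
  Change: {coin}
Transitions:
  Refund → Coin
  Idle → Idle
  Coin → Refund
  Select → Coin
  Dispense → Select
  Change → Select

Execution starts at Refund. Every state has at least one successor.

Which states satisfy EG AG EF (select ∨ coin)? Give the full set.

States satisfying AG EF (select ∨ coin): {Refund, Coin, Select, Dispense, Change}.
States satisfying EG AG EF (select ∨ coin): {Refund, Coin, Select, Dispense, Change}.

{Refund, Coin, Select, Dispense, Change}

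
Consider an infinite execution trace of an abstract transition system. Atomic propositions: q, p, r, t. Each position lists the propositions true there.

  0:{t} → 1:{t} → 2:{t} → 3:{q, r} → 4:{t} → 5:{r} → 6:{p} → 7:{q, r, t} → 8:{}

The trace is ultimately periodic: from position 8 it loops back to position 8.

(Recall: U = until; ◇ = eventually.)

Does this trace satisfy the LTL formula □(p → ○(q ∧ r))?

p → ○(q ∧ r) holds at every position 0..8, and those are all positions ever visited, so □(p → ○(q ∧ r)) holds.
Positions where p holds: 6.
Check ○(q ∧ r) at each: 6→ok.

Holds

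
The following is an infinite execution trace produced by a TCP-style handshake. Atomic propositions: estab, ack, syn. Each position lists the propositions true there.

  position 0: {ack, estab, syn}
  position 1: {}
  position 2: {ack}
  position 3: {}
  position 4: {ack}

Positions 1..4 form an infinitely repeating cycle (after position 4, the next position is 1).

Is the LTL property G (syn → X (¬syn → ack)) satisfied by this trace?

Violated

syn → X (¬syn → ack) must hold at every position from 0 onward. It fails at position 0, so G (syn → X (¬syn → ack)) is false.
Positions where syn holds: 0.
Check X (¬syn → ack) at each: 0→fails.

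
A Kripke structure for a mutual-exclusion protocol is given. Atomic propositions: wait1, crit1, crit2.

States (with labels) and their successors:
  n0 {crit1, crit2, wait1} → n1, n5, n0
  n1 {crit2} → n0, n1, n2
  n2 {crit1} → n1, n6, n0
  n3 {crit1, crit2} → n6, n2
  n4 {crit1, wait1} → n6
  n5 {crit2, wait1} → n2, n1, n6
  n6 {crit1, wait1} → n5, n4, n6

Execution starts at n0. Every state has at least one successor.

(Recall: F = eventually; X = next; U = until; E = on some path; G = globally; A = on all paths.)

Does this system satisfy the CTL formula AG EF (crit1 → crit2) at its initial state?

Yes

States satisfying EF (crit1 → crit2): {n0, n1, n2, n3, n4, n5, n6}.
States satisfying AG EF (crit1 → crit2): {n0, n1, n2, n3, n4, n5, n6}.
Every state reachable from n0 satisfies EF (crit1 → crit2).
n0 ∈ Sat(AG EF (crit1 → crit2)).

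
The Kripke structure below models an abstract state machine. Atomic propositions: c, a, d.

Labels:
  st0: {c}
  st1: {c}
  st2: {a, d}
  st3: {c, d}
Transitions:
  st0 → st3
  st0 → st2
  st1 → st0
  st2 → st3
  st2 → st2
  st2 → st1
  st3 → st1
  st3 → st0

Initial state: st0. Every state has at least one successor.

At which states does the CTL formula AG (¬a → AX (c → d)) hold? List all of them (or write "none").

States satisfying ¬a → AX (c → d): {st0, st2}.
States satisfying AG (¬a → AX (c → d)): ∅.

none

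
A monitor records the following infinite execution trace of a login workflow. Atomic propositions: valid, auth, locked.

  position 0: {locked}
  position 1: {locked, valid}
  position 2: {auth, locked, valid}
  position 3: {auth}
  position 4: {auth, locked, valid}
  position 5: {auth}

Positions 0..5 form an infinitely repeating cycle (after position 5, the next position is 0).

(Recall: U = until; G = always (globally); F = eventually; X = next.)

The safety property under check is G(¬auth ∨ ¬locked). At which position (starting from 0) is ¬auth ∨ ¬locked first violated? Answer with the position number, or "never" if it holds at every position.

2

Check ¬auth ∨ ¬locked at each position in order: 0 ✓, 1 ✓.
At position 2 the labels are {auth, locked, valid}, so ¬auth ∨ ¬locked is false there. This is the first violation.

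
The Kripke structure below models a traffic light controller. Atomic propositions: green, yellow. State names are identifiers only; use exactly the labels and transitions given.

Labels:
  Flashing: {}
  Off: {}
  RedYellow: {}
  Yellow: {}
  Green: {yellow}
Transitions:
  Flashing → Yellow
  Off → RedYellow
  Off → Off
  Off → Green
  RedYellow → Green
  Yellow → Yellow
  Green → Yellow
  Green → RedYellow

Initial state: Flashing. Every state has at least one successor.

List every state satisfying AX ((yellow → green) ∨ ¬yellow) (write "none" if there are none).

States satisfying (yellow → green) ∨ ¬yellow: {Flashing, Off, RedYellow, Yellow}.
States satisfying AX ((yellow → green) ∨ ¬yellow): {Flashing, Yellow, Green}.

{Flashing, Yellow, Green}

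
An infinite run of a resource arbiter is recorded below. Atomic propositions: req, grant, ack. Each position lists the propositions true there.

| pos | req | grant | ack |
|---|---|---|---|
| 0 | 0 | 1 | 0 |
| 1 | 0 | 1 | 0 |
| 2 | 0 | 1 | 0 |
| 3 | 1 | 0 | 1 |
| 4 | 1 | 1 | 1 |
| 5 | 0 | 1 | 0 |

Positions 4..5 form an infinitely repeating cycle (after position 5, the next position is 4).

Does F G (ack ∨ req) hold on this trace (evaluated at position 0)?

Does not hold

G (ack ∨ req) is false at every position 0..5, so it never becomes true and F G (ack ∨ req) fails.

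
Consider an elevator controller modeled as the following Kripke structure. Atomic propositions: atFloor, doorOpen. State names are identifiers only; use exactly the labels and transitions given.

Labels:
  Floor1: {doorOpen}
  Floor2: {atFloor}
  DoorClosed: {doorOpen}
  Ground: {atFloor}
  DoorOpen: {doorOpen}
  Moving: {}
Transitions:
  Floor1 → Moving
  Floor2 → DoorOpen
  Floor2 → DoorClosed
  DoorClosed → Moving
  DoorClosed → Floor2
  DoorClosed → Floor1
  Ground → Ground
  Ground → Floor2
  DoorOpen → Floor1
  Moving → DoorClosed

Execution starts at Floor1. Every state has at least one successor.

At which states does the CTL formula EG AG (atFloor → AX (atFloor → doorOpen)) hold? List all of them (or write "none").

{Floor1, Floor2, DoorClosed, DoorOpen, Moving}

States satisfying AG (atFloor → AX (atFloor → doorOpen)): {Floor1, Floor2, DoorClosed, DoorOpen, Moving}.
States satisfying EG AG (atFloor → AX (atFloor → doorOpen)): {Floor1, Floor2, DoorClosed, DoorOpen, Moving}.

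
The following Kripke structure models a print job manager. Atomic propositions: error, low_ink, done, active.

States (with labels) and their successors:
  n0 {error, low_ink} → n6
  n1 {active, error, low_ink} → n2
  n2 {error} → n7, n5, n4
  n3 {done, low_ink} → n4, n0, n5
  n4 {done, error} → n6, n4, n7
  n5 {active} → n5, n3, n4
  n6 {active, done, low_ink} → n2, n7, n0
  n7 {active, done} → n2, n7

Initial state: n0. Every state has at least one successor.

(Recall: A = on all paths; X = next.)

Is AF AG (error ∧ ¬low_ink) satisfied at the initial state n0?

States satisfying AG (error ∧ ¬low_ink): ∅.
States satisfying AF AG (error ∧ ¬low_ink): ∅.
There is a path from n0 along which AG (error ∧ ¬low_ink) never holds.
n0 ∉ Sat(AF AG (error ∧ ¬low_ink)).

Does not hold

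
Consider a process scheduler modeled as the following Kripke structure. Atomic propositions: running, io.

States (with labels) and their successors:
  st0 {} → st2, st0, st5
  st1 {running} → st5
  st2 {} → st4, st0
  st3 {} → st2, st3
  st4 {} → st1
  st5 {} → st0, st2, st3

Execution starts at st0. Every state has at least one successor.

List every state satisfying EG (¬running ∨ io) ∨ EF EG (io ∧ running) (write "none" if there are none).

States satisfying ¬running ∨ io: {st0, st2, st3, st4, st5}.
States satisfying EG (¬running ∨ io): {st0, st2, st3, st5}.
States satisfying EG (io ∧ running): ∅.
States satisfying EF EG (io ∧ running): ∅.
States satisfying EG (¬running ∨ io) ∨ EF EG (io ∧ running): {st0, st2, st3, st5}.

{st0, st2, st3, st5}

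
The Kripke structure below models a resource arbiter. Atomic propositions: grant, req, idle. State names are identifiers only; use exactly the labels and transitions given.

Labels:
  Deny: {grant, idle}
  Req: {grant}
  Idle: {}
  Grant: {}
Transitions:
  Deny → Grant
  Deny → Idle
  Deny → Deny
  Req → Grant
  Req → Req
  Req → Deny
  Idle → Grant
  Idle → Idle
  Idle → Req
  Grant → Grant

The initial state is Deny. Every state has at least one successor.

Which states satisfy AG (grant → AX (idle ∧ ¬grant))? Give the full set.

States satisfying grant → AX (idle ∧ ¬grant): {Idle, Grant}.
States satisfying AG (grant → AX (idle ∧ ¬grant)): {Grant}.

{Grant}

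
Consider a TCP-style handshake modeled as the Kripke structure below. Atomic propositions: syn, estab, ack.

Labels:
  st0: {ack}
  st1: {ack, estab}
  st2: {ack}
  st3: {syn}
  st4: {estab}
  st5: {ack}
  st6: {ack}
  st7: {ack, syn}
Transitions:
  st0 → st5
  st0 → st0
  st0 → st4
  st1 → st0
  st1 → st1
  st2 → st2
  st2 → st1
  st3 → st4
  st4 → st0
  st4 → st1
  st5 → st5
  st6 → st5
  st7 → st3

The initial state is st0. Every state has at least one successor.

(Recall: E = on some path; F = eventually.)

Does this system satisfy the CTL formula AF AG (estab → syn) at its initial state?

States satisfying AG (estab → syn): {st5, st6}.
States satisfying AF AG (estab → syn): {st5, st6}.
There is a path from st0 along which AG (estab → syn) never holds.
st0 ∉ Sat(AF AG (estab → syn)).

No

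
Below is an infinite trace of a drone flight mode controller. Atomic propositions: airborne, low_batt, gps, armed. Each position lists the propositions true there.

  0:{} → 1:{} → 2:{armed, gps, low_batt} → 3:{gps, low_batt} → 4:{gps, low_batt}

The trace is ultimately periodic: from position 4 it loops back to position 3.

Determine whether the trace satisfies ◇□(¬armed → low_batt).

□(¬armed → low_batt) holds at position 2, which is reachable from 0, so ◇□(¬armed → low_batt) holds.

Satisfied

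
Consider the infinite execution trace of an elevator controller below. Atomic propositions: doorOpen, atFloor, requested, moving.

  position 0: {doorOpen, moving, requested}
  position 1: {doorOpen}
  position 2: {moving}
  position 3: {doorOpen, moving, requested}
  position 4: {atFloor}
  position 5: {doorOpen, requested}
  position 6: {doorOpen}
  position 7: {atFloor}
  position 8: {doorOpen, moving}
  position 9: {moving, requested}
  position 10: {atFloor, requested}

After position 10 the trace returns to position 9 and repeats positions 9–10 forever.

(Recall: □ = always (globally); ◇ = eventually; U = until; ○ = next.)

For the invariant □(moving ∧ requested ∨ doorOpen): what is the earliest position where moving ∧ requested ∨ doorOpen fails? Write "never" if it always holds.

Check moving ∧ requested ∨ doorOpen at each position in order: 0 ✓, 1 ✓.
At position 2 the labels are {moving}, so moving ∧ requested ∨ doorOpen is false there. This is the first violation.

2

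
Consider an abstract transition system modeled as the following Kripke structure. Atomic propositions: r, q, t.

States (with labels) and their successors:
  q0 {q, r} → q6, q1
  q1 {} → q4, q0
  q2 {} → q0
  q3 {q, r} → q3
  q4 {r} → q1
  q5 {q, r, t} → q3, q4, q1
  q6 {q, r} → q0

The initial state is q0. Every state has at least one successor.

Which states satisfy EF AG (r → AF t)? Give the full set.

none

States satisfying AG (r → AF t): ∅.
States satisfying EF AG (r → AF t): ∅.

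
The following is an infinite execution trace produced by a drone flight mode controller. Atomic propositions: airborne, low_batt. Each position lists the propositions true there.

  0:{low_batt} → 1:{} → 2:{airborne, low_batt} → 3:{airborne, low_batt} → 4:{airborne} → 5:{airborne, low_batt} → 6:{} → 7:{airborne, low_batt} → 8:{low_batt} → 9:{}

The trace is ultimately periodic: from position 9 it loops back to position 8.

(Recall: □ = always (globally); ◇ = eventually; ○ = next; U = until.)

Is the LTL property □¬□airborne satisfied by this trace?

Yes

¬□airborne holds at every position 0..9, and those are all positions ever visited, so □¬□airborne holds.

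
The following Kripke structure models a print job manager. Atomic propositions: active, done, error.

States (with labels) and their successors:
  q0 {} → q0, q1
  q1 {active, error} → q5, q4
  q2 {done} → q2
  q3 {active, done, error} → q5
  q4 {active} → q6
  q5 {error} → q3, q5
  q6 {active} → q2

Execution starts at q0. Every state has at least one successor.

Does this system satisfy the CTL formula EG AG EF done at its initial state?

Satisfied

States satisfying AG EF done: {q0, q1, q2, q3, q4, q5, q6}.
States satisfying EG AG EF done: {q0, q1, q2, q3, q4, q5, q6}.
q0 ∈ Sat(EG AG EF done).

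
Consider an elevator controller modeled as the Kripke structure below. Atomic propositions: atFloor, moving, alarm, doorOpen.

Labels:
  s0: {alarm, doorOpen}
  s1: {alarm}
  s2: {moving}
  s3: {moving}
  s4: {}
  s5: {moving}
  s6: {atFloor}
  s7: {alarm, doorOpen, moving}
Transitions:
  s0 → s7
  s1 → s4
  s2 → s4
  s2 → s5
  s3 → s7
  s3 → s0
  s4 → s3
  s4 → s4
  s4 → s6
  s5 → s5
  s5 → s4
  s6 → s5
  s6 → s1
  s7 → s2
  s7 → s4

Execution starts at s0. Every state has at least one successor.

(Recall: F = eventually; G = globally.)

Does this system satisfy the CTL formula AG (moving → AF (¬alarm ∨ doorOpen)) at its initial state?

Holds

States satisfying moving → AF (¬alarm ∨ doorOpen): {s0, s1, s2, s3, s4, s5, s6, s7}.
States satisfying AG (moving → AF (¬alarm ∨ doorOpen)): {s0, s1, s2, s3, s4, s5, s6, s7}.
Every state reachable from s0 satisfies moving → AF (¬alarm ∨ doorOpen).
s0 ∈ Sat(AG (moving → AF (¬alarm ∨ doorOpen))).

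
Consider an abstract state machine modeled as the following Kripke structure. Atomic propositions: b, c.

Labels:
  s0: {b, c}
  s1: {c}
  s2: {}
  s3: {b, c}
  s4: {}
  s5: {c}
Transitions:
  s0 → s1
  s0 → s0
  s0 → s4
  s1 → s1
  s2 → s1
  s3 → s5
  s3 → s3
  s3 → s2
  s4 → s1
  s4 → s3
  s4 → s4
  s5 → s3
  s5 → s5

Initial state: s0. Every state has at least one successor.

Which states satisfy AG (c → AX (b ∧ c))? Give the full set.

none

States satisfying c → AX (b ∧ c): {s2, s4}.
States satisfying AG (c → AX (b ∧ c)): ∅.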